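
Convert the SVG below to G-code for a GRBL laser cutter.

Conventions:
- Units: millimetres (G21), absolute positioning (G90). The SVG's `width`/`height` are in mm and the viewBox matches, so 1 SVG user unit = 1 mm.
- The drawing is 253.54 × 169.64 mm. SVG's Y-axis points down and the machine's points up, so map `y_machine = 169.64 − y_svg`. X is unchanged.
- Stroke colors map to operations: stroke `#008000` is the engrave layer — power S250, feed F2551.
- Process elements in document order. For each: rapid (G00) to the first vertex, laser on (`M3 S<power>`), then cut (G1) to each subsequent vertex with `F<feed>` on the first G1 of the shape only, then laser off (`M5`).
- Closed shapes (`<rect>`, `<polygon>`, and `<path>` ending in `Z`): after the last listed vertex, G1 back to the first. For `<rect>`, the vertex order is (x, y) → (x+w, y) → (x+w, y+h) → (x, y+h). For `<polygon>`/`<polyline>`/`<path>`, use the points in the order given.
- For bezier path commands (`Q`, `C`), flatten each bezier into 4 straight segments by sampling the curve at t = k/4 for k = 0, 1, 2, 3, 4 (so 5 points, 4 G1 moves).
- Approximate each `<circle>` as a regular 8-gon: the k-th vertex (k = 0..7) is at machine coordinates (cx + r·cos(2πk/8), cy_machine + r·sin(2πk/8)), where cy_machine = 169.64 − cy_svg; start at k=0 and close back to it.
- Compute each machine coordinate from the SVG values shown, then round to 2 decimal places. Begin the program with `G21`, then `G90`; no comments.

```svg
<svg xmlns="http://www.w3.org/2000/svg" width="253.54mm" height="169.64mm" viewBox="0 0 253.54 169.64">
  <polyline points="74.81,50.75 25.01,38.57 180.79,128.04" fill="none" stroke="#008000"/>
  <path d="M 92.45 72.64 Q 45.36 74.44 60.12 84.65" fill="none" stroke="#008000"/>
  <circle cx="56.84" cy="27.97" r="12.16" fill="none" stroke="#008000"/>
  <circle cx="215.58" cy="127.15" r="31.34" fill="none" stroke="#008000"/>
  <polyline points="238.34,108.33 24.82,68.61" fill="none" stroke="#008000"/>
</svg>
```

G21
G90
G00 X74.81 Y118.89
M3 S250
G1 X25.01 Y131.07 F2551
G1 X180.79 Y41.60
M5
G00 X92.45 Y97.00
M3 S250
G1 X72.77 Y95.57 F2551
G1 X60.82 Y93.10
G1 X56.61 Y89.57
G1 X60.12 Y84.99
M5
G00 X69.00 Y141.67
M3 S250
G1 X65.44 Y150.27 F2551
G1 X56.84 Y153.83
G1 X48.24 Y150.27
G1 X44.68 Y141.67
G1 X48.24 Y133.07
G1 X56.84 Y129.51
G1 X65.44 Y133.07
G1 X69.00 Y141.67
M5
G00 X246.92 Y42.49
M3 S250
G1 X237.74 Y64.65 F2551
G1 X215.58 Y73.83
G1 X193.42 Y64.65
G1 X184.24 Y42.49
G1 X193.42 Y20.33
G1 X215.58 Y11.15
G1 X237.74 Y20.33
G1 X246.92 Y42.49
M5
G00 X238.34 Y61.31
M3 S250
G1 X24.82 Y101.03 F2551
M5

1 u = 1 mm; y_m = 169.64 − y.

[1] `<polyline>` open polyline, #008000→engrave S250 F2551: (74.81,118.89) → (25.01,131.07) → (180.79,41.60)

[2] `<path>` quadratic bezier, #008000→engrave S250 F2551: (92.45,97.00) → (72.77,95.57) → (60.82,93.10) → (56.61,89.57) → (60.12,84.99)

[3] `<circle>` circle, #008000→engrave S250 F2551: (69.00,141.67) → (65.44,150.27) → (56.84,153.83) → (48.24,150.27) → (44.68,141.67) → (48.24,133.07) → (56.84,129.51) → (65.44,133.07) → (69.00,141.67) (closed)

[4] `<circle>` circle, #008000→engrave S250 F2551: (246.92,42.49) → (237.74,64.65) → (215.58,73.83) → (193.42,64.65) → (184.24,42.49) → (193.42,20.33) → (215.58,11.15) → (237.74,20.33) → (246.92,42.49) (closed)

[5] `<polyline>` line segment, #008000→engrave S250 F2551: (238.34,61.31) → (24.82,101.03)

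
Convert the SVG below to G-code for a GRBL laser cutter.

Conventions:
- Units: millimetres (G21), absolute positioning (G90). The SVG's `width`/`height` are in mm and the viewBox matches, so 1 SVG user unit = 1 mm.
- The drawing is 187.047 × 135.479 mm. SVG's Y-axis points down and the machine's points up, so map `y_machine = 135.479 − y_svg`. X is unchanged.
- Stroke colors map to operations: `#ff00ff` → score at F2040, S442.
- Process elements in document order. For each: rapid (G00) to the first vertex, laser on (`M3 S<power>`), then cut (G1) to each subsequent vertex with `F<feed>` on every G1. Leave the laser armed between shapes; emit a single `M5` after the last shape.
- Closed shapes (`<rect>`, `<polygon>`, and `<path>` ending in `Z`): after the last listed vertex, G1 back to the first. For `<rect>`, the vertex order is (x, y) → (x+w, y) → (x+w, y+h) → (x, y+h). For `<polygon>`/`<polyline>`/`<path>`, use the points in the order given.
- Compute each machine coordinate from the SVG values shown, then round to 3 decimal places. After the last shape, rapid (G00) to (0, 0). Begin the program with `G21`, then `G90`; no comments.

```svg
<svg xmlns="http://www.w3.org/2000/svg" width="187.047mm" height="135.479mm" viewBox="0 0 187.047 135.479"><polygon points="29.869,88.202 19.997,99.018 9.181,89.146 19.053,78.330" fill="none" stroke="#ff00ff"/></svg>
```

G21
G90
G00 X29.869 Y47.277
M3 S442
G1 X19.997 Y36.461 F2040
G1 X9.181 Y46.333 F2040
G1 X19.053 Y57.149 F2040
G1 X29.869 Y47.277 F2040
M5
G00 X0.000 Y0.000

viewBox `0 0 187.047 135.479` with mm width/height → 1 unit = 1 mm. Flip: y_m = 135.479 − y_svg.

**Shape 1** — `<polygon>` regular polygon, stroke `#ff00ff` → score (S442, F2040). Machine vertices: (29.869,47.277) → (19.997,36.461) → (9.181,46.333) → (19.053,57.149) → (29.869,47.277). Closed: final G1 returns to the first vertex.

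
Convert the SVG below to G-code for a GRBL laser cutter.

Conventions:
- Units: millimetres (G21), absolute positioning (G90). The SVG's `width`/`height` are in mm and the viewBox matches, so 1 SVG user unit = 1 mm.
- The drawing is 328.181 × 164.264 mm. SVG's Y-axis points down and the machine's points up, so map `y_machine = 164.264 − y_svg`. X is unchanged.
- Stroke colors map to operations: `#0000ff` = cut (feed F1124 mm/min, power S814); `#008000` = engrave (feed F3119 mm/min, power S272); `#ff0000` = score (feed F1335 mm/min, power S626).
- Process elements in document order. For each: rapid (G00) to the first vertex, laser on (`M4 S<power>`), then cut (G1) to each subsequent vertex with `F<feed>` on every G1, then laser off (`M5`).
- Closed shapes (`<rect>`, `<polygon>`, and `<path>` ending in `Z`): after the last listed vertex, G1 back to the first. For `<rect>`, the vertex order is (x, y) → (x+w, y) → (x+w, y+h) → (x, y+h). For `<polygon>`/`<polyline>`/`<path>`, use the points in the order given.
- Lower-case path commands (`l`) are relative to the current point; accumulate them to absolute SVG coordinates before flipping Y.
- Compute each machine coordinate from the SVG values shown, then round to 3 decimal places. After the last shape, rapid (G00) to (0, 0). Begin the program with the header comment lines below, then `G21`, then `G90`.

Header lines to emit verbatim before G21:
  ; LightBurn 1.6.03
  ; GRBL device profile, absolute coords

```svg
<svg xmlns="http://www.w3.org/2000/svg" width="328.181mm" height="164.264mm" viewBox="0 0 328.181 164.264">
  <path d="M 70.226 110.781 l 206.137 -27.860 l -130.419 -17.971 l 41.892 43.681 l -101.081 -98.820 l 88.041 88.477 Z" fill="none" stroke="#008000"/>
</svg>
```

viewBox `0 0 328.181 164.264` with mm width/height → 1 unit = 1 mm. Flip: y_m = 164.264 − y_svg.

**Shape 1** — `<path>` closed polygon, stroke `#008000` → engrave (S272, F3119). Machine vertices: (70.226,53.483) → (276.363,81.343) → (145.944,99.314) → (187.836,55.633) → (86.755,154.453) → (174.796,65.976) → (70.226,53.483). Closed: final G1 returns to the first vertex.

; LightBurn 1.6.03
; GRBL device profile, absolute coords
G21
G90
G00 X70.226 Y53.483
M4 S272
G1 X276.363 Y81.343 F3119
G1 X145.944 Y99.314 F3119
G1 X187.836 Y55.633 F3119
G1 X86.755 Y154.453 F3119
G1 X174.796 Y65.976 F3119
G1 X70.226 Y53.483 F3119
M5
G00 X0.000 Y0.000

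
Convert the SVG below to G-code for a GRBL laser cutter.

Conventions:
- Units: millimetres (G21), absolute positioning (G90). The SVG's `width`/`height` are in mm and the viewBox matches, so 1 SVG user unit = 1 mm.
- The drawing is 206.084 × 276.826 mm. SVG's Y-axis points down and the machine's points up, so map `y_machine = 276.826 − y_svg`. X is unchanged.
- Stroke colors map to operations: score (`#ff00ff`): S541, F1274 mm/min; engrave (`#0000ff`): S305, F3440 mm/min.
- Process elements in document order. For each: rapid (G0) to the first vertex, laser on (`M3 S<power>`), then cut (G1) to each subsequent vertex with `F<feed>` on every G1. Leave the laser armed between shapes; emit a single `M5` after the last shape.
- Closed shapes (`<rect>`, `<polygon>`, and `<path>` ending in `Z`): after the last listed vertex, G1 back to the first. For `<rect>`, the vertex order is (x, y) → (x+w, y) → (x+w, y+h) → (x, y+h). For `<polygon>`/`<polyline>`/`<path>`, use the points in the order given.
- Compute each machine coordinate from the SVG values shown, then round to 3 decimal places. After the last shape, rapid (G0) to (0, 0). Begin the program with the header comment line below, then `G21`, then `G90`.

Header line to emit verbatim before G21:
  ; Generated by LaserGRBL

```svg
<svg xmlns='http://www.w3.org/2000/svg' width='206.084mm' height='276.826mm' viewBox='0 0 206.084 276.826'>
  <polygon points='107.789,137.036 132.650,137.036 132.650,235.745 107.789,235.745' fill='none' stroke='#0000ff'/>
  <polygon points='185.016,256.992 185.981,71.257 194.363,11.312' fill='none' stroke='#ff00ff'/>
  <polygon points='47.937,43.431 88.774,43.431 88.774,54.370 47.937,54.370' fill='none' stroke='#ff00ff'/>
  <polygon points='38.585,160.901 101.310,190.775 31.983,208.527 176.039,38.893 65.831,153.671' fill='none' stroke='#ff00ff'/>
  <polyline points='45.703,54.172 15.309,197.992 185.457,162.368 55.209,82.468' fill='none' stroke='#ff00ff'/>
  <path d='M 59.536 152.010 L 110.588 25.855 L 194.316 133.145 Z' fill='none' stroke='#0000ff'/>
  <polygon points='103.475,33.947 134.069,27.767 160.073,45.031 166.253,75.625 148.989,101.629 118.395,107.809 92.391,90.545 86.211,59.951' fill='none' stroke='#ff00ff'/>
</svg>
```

; Generated by LaserGRBL
G21
G90
G0 X107.789 Y139.790
M3 S305
G1 X132.650 Y139.790 F3440
G1 X132.650 Y41.081 F3440
G1 X107.789 Y41.081 F3440
G1 X107.789 Y139.790 F3440
G0 X185.016 Y19.834
M3 S541
G1 X185.981 Y205.569 F1274
G1 X194.363 Y265.514 F1274
G1 X185.016 Y19.834 F1274
G0 X47.937 Y233.395
M3 S541
G1 X88.774 Y233.395 F1274
G1 X88.774 Y222.456 F1274
G1 X47.937 Y222.456 F1274
G1 X47.937 Y233.395 F1274
G0 X38.585 Y115.925
M3 S541
G1 X101.310 Y86.051 F1274
G1 X31.983 Y68.299 F1274
G1 X176.039 Y237.933 F1274
G1 X65.831 Y123.155 F1274
G1 X38.585 Y115.925 F1274
G0 X45.703 Y222.654
M3 S541
G1 X15.309 Y78.834 F1274
G1 X185.457 Y114.458 F1274
G1 X55.209 Y194.358 F1274
G0 X59.536 Y124.816
M3 S305
G1 X110.588 Y250.971 F3440
G1 X194.316 Y143.681 F3440
G1 X59.536 Y124.816 F3440
G0 X103.475 Y242.879
M3 S541
G1 X134.069 Y249.059 F1274
G1 X160.073 Y231.795 F1274
G1 X166.253 Y201.201 F1274
G1 X148.989 Y175.197 F1274
G1 X118.395 Y169.017 F1274
G1 X92.391 Y186.281 F1274
G1 X86.211 Y216.875 F1274
G1 X103.475 Y242.879 F1274
M5
G0 X0.000 Y0.000

viewBox `0 0 206.084 276.826` with mm width/height → 1 unit = 1 mm. Flip: y_m = 276.826 − y_svg.

**Shape 1** — `<polygon>` rectangle, stroke `#0000ff` → engrave (S305, F3440). Machine vertices: (107.789,139.790) → (132.650,139.790) → (132.650,41.081) → (107.789,41.081) → (107.789,139.790). Closed: final G1 returns to the first vertex.

**Shape 2** — `<polygon>` closed polygon, stroke `#ff00ff` → score (S541, F1274). Machine vertices: (185.016,19.834) → (185.981,205.569) → (194.363,265.514) → (185.016,19.834). Closed: final G1 returns to the first vertex.

**Shape 3** — `<polygon>` rectangle, stroke `#ff00ff` → score (S541, F1274). Machine vertices: (47.937,233.395) → (88.774,233.395) → (88.774,222.456) → (47.937,222.456) → (47.937,233.395). Closed: final G1 returns to the first vertex.

**Shape 4** — `<polygon>` closed polygon, stroke `#ff00ff` → score (S541, F1274). Machine vertices: (38.585,115.925) → (101.310,86.051) → (31.983,68.299) → (176.039,237.933) → (65.831,123.155) → (38.585,115.925). Closed: final G1 returns to the first vertex.

**Shape 5** — `<polyline>` open polyline, stroke `#ff00ff` → score (S541, F1274). Machine vertices: (45.703,222.654) → (15.309,78.834) → (185.457,114.458) → (55.209,194.358). Open path.

**Shape 6** — `<path>` regular polygon, stroke `#0000ff` → engrave (S305, F3440). Machine vertices: (59.536,124.816) → (110.588,250.971) → (194.316,143.681) → (59.536,124.816). Closed: final G1 returns to the first vertex.

**Shape 7** — `<polygon>` regular polygon, stroke `#ff00ff` → score (S541, F1274). Machine vertices: (103.475,242.879) → (134.069,249.059) → (160.073,231.795) → (166.253,201.201) → (148.989,175.197) → (118.395,169.017) → (92.391,186.281) → (86.211,216.875) → (103.475,242.879). Closed: final G1 returns to the first vertex.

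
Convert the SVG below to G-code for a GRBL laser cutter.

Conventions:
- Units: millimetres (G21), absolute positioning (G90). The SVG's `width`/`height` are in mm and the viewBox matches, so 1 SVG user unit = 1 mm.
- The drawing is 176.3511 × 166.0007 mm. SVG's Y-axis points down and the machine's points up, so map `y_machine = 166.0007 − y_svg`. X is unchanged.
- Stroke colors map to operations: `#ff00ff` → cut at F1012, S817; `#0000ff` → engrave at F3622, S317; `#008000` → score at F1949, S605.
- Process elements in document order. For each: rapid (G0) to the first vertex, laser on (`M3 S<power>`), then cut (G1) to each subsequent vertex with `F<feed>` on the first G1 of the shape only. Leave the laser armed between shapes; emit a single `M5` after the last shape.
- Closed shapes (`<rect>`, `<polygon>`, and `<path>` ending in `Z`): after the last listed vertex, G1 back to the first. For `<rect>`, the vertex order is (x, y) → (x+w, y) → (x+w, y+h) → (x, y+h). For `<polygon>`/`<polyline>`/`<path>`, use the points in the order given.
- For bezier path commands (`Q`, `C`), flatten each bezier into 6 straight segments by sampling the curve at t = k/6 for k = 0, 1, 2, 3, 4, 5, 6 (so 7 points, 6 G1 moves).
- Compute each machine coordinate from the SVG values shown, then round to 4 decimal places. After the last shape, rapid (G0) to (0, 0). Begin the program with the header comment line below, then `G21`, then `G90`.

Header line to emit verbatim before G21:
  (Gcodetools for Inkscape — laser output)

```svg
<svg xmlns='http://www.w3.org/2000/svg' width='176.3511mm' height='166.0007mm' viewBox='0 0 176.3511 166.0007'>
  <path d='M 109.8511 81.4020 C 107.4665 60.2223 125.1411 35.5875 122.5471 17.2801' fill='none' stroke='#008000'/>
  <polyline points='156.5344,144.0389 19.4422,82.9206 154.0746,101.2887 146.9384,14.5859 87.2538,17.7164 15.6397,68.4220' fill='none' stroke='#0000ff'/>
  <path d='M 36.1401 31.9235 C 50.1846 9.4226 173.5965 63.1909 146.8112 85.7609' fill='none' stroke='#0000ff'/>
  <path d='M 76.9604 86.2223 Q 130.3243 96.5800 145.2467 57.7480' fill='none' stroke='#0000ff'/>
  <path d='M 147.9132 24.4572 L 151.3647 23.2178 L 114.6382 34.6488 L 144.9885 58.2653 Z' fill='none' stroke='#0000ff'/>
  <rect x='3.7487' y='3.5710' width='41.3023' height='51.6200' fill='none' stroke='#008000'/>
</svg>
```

viewBox `0 0 176.3511 166.0007` with mm width/height → 1 unit = 1 mm. Flip: y_m = 166.0007 − y_svg.

**Shape 1** — `<path>` cubic bezier, stroke `#008000` → score (S605, F1949). Control points (SVG): P0=(109.8511,81.4020), P1=(107.4665,60.2223), P2=(125.1411,35.5875), P3=(122.5471,17.2801); sampled at t=k/6. Machine vertices: (109.8511,84.5987) → (110.1437,95.4312) → (112.6593,106.5678) → (116.2776,117.7368) → (119.8785,128.6664) → (122.3418,139.0849) → (122.5471,148.7206). Open path.

**Shape 2** — `<polyline>` open polyline, stroke `#0000ff` → engrave (S317, F3622). Machine vertices: (156.5344,21.9618) → (19.4422,83.0801) → (154.0746,64.7120) → (146.9384,151.4148) → (87.2538,148.2843) → (15.6397,97.5787). Open path.

**Shape 3** — `<path>` cubic bezier, stroke `#0000ff` → engrave (S317, F3622). Control points (SVG): P0=(36.1401,31.9235), P1=(50.1846,9.4226), P2=(173.5965,63.1909), P3=(146.8112,85.7609); sampled at t=k/6. Machine vertices: (36.1401,134.0772) → (51.0746,139.4694) → (77.0269,135.1353) → (106.7868,124.0601) → (133.1443,109.2290) → (148.8891,93.6271) → (146.8112,80.2398). Open path.

**Shape 4** — `<path>` quadratic bezier, stroke `#0000ff` → engrave (S317, F3622). Control points (SVG): P0=(76.9604,86.2223), P1=(130.3243,96.5800), P2=(145.2467,57.7480); sampled at t=k/6. Machine vertices: (76.9604,79.7784) → (93.6805,77.6922) → (108.2651,78.3388) → (120.7139,81.7181) → (131.0272,87.8302) → (139.2047,96.6751) → (145.2467,108.2527). Open path.

**Shape 5** — `<path>` closed polygon, stroke `#0000ff` → engrave (S317, F3622). Machine vertices: (147.9132,141.5435) → (151.3647,142.7829) → (114.6382,131.3519) → (144.9885,107.7354) → (147.9132,141.5435). Closed: final G1 returns to the first vertex.

**Shape 6** — `<rect>` rectangle, stroke `#008000` → score (S605, F1949). Machine vertices: (3.7487,162.4297) → (45.0510,162.4297) → (45.0510,110.8097) → (3.7487,110.8097) → (3.7487,162.4297). Closed: final G1 returns to the first vertex.

(Gcodetools for Inkscape — laser output)
G21
G90
G0 X109.8511 Y84.5987
M3 S605
G1 X110.1437 Y95.4312 F1949
G1 X112.6593 Y106.5678
G1 X116.2776 Y117.7368
G1 X119.8785 Y128.6664
G1 X122.3418 Y139.0849
G1 X122.5471 Y148.7206
G0 X156.5344 Y21.9618
M3 S317
G1 X19.4422 Y83.0801 F3622
G1 X154.0746 Y64.7120
G1 X146.9384 Y151.4148
G1 X87.2538 Y148.2843
G1 X15.6397 Y97.5787
G0 X36.1401 Y134.0772
M3 S317
G1 X51.0746 Y139.4694 F3622
G1 X77.0269 Y135.1353
G1 X106.7868 Y124.0601
G1 X133.1443 Y109.2290
G1 X148.8891 Y93.6271
G1 X146.8112 Y80.2398
G0 X76.9604 Y79.7784
M3 S317
G1 X93.6805 Y77.6922 F3622
G1 X108.2651 Y78.3388
G1 X120.7139 Y81.7181
G1 X131.0272 Y87.8302
G1 X139.2047 Y96.6751
G1 X145.2467 Y108.2527
G0 X147.9132 Y141.5435
M3 S317
G1 X151.3647 Y142.7829 F3622
G1 X114.6382 Y131.3519
G1 X144.9885 Y107.7354
G1 X147.9132 Y141.5435
G0 X3.7487 Y162.4297
M3 S605
G1 X45.0510 Y162.4297 F1949
G1 X45.0510 Y110.8097
G1 X3.7487 Y110.8097
G1 X3.7487 Y162.4297
M5
G0 X0.0000 Y0.0000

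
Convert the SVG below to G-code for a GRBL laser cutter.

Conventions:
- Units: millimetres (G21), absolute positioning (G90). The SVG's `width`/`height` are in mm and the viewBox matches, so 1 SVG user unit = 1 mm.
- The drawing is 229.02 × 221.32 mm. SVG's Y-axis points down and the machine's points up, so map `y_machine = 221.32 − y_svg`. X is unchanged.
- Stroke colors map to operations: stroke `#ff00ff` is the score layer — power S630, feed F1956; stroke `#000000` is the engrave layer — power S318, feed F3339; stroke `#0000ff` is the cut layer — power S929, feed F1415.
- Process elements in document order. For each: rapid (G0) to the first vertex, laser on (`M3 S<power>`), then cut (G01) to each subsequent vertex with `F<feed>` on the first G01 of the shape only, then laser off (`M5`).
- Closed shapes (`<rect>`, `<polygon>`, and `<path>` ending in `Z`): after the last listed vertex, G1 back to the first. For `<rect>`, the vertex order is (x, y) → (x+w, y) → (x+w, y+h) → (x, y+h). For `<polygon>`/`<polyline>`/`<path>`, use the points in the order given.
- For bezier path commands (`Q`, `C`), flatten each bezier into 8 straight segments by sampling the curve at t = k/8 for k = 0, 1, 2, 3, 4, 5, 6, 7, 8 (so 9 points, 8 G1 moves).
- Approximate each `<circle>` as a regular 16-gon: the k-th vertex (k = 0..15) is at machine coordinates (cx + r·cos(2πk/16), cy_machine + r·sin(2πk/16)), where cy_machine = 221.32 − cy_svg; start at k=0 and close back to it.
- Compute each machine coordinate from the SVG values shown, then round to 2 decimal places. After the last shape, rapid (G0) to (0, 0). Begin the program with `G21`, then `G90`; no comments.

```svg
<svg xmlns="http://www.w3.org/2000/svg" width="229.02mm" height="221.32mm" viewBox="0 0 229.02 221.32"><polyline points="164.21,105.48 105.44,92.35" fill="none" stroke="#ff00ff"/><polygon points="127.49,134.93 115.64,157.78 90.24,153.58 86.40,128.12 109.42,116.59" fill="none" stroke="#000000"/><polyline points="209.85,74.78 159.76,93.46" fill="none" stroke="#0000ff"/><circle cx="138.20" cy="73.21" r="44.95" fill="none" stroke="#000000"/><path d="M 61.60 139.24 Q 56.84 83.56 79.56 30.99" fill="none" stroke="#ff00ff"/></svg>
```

G21
G90
G0 X164.21 Y115.84
M3 S630
G01 X105.44 Y128.97 F1956
M5
G0 X127.49 Y86.39
M3 S318
G01 X115.64 Y63.54 F3339
G01 X90.24 Y67.74
G01 X86.40 Y93.20
G01 X109.42 Y104.73
G01 X127.49 Y86.39
M5
G0 X209.85 Y146.54
M3 S929
G01 X159.76 Y127.86 F1415
M5
G0 X183.15 Y148.11
M3 S318
G01 X179.73 Y165.31 F3339
G01 X169.98 Y179.89
G01 X155.40 Y189.64
G01 X138.20 Y193.06
G01 X121.00 Y189.64
G01 X106.42 Y179.89
G01 X96.67 Y165.31
G01 X93.25 Y148.11
G01 X96.67 Y130.91
G01 X106.42 Y116.33
G01 X121.00 Y106.58
G01 X138.20 Y103.16
G01 X155.40 Y106.58
G01 X169.98 Y116.33
G01 X179.73 Y130.91
G01 X183.15 Y148.11
M5
G0 X61.60 Y82.08
M3 S630
G01 X60.84 Y95.95 F1956
G01 X60.94 Y109.73
G01 X61.89 Y123.40
G01 X63.71 Y136.98
G01 X66.38 Y150.47
G01 X69.92 Y163.85
G01 X74.31 Y177.14
G01 X79.56 Y190.33
M5
G0 X0.00 Y0.00

Since the viewBox matches the mm dimensions, user units are millimetres directly. The only transform is the Y-flip y_m = 221.32 − y_svg.

Shape 1 is a line segment drawn with `<polyline>`. Its stroke #ff00ff means score at S630, F1956. After flipping Y the toolpath is (164.21,115.84) → (105.44,128.97).

Shape 2 is a regular polygon drawn with `<polygon>`. Its stroke #000000 means engrave at S318, F3339. After flipping Y the toolpath is (127.49,86.39) → (115.64,63.54) → (90.24,67.74) → (86.40,93.20) → (109.42,104.73) → (127.49,86.39), returning to the start.

Shape 3 is a line segment drawn with `<polyline>`. Its stroke #0000ff means cut at S929, F1415. After flipping Y the toolpath is (209.85,146.54) → (159.76,127.86).

Shape 4 is a circle drawn with `<circle>`. Its stroke #000000 means engrave at S318, F3339. After flipping Y the toolpath is (183.15,148.11) → (179.73,165.31) → (169.98,179.89) → (155.40,189.64) → (138.20,193.06) → (121.00,189.64) → (106.42,179.89) → (96.67,165.31) → (93.25,148.11) → (96.67,130.91) → (106.42,116.33) → (121.00,106.58) → (138.20,103.16) → (155.40,106.58) → (169.98,116.33) → (179.73,130.91) → (183.15,148.11), returning to the start.

Shape 5 is a quadratic bezier drawn with `<path>`. Its stroke #ff00ff means score at S630, F1956. After flipping Y the toolpath is (61.60,82.08) → (60.84,95.95) → (60.94,109.73) → (61.89,123.40) → (63.71,136.98) → (66.38,150.47) → (69.92,163.85) → (74.31,177.14) → (79.56,190.33).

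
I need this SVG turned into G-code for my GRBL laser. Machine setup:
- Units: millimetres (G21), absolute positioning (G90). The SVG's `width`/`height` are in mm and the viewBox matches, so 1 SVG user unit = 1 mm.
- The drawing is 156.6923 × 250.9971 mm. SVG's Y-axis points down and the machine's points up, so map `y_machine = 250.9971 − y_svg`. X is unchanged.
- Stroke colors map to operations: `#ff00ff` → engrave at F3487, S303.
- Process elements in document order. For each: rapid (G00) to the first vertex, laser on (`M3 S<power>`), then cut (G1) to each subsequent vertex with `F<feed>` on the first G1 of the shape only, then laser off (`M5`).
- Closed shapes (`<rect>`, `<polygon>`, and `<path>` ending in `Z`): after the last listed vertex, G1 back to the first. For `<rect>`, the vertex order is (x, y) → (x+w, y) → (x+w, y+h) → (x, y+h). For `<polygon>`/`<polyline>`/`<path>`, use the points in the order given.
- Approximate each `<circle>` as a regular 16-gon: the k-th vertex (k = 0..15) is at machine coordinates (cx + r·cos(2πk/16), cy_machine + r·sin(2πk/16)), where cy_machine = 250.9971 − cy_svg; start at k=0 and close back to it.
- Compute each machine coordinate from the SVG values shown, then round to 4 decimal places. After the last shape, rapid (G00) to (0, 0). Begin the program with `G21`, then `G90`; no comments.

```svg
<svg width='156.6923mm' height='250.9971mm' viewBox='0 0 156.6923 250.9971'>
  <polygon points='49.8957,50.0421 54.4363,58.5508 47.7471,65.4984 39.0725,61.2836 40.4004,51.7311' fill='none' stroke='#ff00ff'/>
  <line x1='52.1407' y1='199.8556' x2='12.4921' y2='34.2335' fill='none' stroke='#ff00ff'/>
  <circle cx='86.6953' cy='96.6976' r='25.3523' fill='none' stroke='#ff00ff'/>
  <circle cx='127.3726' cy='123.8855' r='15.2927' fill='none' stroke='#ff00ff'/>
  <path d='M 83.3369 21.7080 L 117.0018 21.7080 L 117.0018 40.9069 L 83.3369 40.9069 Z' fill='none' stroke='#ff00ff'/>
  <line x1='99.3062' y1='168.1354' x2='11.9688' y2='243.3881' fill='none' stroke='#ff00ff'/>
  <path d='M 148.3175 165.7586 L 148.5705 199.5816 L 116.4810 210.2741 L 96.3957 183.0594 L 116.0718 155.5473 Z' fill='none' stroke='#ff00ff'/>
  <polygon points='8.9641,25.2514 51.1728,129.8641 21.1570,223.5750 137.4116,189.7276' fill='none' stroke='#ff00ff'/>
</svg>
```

G21
G90
G00 X49.8957 Y200.9550
M3 S303
G1 X54.4363 Y192.4463 F3487
G1 X47.7471 Y185.4987
G1 X39.0725 Y189.7135
G1 X40.4004 Y199.2660
G1 X49.8957 Y200.9550
M5
G00 X52.1407 Y51.1415
M3 S303
G1 X12.4921 Y216.7636 F3487
M5
G00 X112.0476 Y154.2995
M3 S303
G1 X110.1178 Y164.0014 F3487
G1 X104.6221 Y172.2263
G1 X96.3972 Y177.7220
G1 X86.6953 Y179.6518
G1 X76.9934 Y177.7220
G1 X68.7685 Y172.2263
G1 X63.2728 Y164.0014
G1 X61.3430 Y154.2995
G1 X63.2728 Y144.5976
G1 X68.7685 Y136.3727
G1 X76.9934 Y130.8770
G1 X86.6953 Y128.9472
G1 X96.3972 Y130.8770
G1 X104.6221 Y136.3727
G1 X110.1178 Y144.5976
G1 X112.0476 Y154.2995
M5
G00 X142.6653 Y127.1116
M3 S303
G1 X141.5012 Y132.9639 F3487
G1 X138.1862 Y137.9252
G1 X133.2249 Y141.2402
G1 X127.3726 Y142.4043
G1 X121.5203 Y141.2402
G1 X116.5590 Y137.9252
G1 X113.2440 Y132.9639
G1 X112.0799 Y127.1116
G1 X113.2440 Y121.2593
G1 X116.5590 Y116.2980
G1 X121.5203 Y112.9830
G1 X127.3726 Y111.8189
G1 X133.2249 Y112.9830
G1 X138.1862 Y116.2980
G1 X141.5012 Y121.2593
G1 X142.6653 Y127.1116
M5
G00 X83.3369 Y229.2891
M3 S303
G1 X117.0018 Y229.2891 F3487
G1 X117.0018 Y210.0902
G1 X83.3369 Y210.0902
G1 X83.3369 Y229.2891
M5
G00 X99.3062 Y82.8617
M3 S303
G1 X11.9688 Y7.6090 F3487
M5
G00 X148.3175 Y85.2385
M3 S303
G1 X148.5705 Y51.4155 F3487
G1 X116.4810 Y40.7230
G1 X96.3957 Y67.9377
G1 X116.0718 Y95.4498
G1 X148.3175 Y85.2385
M5
G00 X8.9641 Y225.7457
M3 S303
G1 X51.1728 Y121.1330 F3487
G1 X21.1570 Y27.4221
G1 X137.4116 Y61.2695
G1 X8.9641 Y225.7457
M5
G00 X0.0000 Y0.0000

viewBox `0 0 156.6923 250.9971` with mm width/height → 1 unit = 1 mm. Flip: y_m = 250.9971 − y_svg.

**Shape 1** — `<polygon>` regular polygon, stroke `#ff00ff` → engrave (S303, F3487). Machine vertices: (49.8957,200.9550) → (54.4363,192.4463) → (47.7471,185.4987) → (39.0725,189.7135) → (40.4004,199.2660) → (49.8957,200.9550). Closed: final G1 returns to the first vertex.

**Shape 2** — `<line>` line segment, stroke `#ff00ff` → engrave (S303, F3487). Machine vertices: (52.1407,51.1415) → (12.4921,216.7636). Open path.

**Shape 3** — `<circle>` circle, stroke `#ff00ff` → engrave (S303, F3487). Machine vertices: (112.0476,154.2995) → (110.1178,164.0014) → (104.6221,172.2263) → (96.3972,177.7220) → (86.6953,179.6518) → (76.9934,177.7220) → (68.7685,172.2263) → (63.2728,164.0014) → (61.3430,154.2995) → (63.2728,144.5976) → (68.7685,136.3727) → (76.9934,130.8770) → (86.6953,128.9472) → (96.3972,130.8770) → (104.6221,136.3727) → (110.1178,144.5976) → (112.0476,154.2995). Closed: final G1 returns to the first vertex.

**Shape 4** — `<circle>` circle, stroke `#ff00ff` → engrave (S303, F3487). Machine vertices: (142.6653,127.1116) → (141.5012,132.9639) → (138.1862,137.9252) → (133.2249,141.2402) → (127.3726,142.4043) → (121.5203,141.2402) → (116.5590,137.9252) → (113.2440,132.9639) → (112.0799,127.1116) → (113.2440,121.2593) → (116.5590,116.2980) → (121.5203,112.9830) → (127.3726,111.8189) → (133.2249,112.9830) → (138.1862,116.2980) → (141.5012,121.2593) → (142.6653,127.1116). Closed: final G1 returns to the first vertex.

**Shape 5** — `<path>` rectangle, stroke `#ff00ff` → engrave (S303, F3487). Machine vertices: (83.3369,229.2891) → (117.0018,229.2891) → (117.0018,210.0902) → (83.3369,210.0902) → (83.3369,229.2891). Closed: final G1 returns to the first vertex.

**Shape 6** — `<line>` line segment, stroke `#ff00ff` → engrave (S303, F3487). Machine vertices: (99.3062,82.8617) → (11.9688,7.6090). Open path.

**Shape 7** — `<path>` regular polygon, stroke `#ff00ff` → engrave (S303, F3487). Machine vertices: (148.3175,85.2385) → (148.5705,51.4155) → (116.4810,40.7230) → (96.3957,67.9377) → (116.0718,95.4498) → (148.3175,85.2385). Closed: final G1 returns to the first vertex.

**Shape 8** — `<polygon>` closed polygon, stroke `#ff00ff` → engrave (S303, F3487). Machine vertices: (8.9641,225.7457) → (51.1728,121.1330) → (21.1570,27.4221) → (137.4116,61.2695) → (8.9641,225.7457). Closed: final G1 returns to the first vertex.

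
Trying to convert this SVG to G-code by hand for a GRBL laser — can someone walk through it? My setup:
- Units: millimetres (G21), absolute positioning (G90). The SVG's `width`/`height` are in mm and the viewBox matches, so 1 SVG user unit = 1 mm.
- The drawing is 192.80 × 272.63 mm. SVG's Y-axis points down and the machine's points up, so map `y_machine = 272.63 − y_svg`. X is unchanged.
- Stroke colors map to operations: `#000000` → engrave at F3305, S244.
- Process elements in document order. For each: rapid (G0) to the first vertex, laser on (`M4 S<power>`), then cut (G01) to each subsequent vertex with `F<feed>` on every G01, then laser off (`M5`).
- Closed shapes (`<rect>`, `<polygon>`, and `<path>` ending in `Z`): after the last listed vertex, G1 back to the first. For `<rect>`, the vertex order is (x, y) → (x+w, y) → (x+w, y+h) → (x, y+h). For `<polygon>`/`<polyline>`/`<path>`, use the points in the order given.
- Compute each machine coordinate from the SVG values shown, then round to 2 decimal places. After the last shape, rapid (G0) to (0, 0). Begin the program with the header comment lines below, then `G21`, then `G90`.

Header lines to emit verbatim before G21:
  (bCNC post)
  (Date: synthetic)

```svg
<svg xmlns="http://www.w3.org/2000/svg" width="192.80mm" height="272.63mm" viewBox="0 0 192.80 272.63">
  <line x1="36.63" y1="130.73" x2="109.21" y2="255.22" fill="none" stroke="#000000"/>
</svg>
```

(bCNC post)
(Date: synthetic)
G21
G90
G0 X36.63 Y141.90
M4 S244
G01 X109.21 Y17.41 F3305
M5
G0 X0.00 Y0.00

viewBox `0 0 192.80 272.63` with mm width/height → 1 unit = 1 mm. Flip: y_m = 272.63 − y_svg.

**Shape 1** — `<line>` line segment, stroke `#000000` → engrave (S244, F3305). Machine vertices: (36.63,141.90) → (109.21,17.41). Open path.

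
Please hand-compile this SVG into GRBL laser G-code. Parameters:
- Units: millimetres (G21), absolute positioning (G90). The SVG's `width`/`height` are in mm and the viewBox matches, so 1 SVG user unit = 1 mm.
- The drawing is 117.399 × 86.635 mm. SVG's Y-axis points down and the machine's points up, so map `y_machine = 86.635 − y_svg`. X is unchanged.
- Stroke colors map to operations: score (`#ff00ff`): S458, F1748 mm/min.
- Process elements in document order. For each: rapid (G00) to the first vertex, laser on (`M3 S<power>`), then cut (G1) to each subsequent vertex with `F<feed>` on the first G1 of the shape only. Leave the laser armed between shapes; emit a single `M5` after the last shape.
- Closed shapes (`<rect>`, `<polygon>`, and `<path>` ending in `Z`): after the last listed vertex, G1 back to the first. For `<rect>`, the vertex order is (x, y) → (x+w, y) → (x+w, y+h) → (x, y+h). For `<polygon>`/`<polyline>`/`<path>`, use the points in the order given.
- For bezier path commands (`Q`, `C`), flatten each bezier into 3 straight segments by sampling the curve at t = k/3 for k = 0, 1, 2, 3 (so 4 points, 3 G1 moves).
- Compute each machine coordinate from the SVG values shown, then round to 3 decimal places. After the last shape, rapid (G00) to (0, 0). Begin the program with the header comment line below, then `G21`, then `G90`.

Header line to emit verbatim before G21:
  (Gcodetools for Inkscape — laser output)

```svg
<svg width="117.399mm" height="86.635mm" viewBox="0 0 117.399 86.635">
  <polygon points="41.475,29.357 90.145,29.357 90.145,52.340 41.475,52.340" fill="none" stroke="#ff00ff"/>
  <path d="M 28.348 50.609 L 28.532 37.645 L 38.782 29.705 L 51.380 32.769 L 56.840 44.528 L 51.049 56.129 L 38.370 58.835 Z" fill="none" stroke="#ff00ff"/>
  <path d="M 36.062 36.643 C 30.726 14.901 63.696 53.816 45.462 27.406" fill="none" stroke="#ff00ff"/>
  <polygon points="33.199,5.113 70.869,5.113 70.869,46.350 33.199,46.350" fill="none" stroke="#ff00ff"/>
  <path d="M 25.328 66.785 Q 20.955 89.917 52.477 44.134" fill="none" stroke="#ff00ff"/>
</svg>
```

(Gcodetools for Inkscape — laser output)
G21
G90
G00 X41.475 Y57.278
M3 S458
G1 X90.145 Y57.278 F1748
G1 X90.145 Y34.295
G1 X41.475 Y34.295
G1 X41.475 Y57.278
G00 X28.348 Y36.026
M3 S458
G1 X28.532 Y48.990 F1748
G1 X38.782 Y56.930
G1 X51.380 Y53.866
G1 X56.840 Y42.107
G1 X51.049 Y30.506
G1 X38.370 Y27.800
G1 X28.348 Y36.026
G00 X36.062 Y49.992
M3 S458
G1 X40.179 Y56.181 F1748
G1 X49.943 Y49.928
G1 X45.462 Y59.229
G00 X33.199 Y81.522
M3 S458
G1 X70.869 Y81.522 F1748
G1 X70.869 Y40.285
G1 X33.199 Y40.285
G1 X33.199 Y81.522
G00 X25.328 Y19.850
M3 S458
G1 X26.401 Y12.086 F1748
G1 X35.451 Y19.636
G1 X52.477 Y42.501
M5
G00 X0.000 Y0.000

viewBox `0 0 117.399 86.635` with mm width/height → 1 unit = 1 mm. Flip: y_m = 86.635 − y_svg.

**Shape 1** — `<polygon>` rectangle, stroke `#ff00ff` → score (S458, F1748). Machine vertices: (41.475,57.278) → (90.145,57.278) → (90.145,34.295) → (41.475,34.295) → (41.475,57.278). Closed: final G1 returns to the first vertex.

**Shape 2** — `<path>` regular polygon, stroke `#ff00ff` → score (S458, F1748). Machine vertices: (28.348,36.026) → (28.532,48.990) → (38.782,56.930) → (51.380,53.866) → (56.840,42.107) → (51.049,30.506) → (38.370,27.800) → (28.348,36.026). Closed: final G1 returns to the first vertex.

**Shape 3** — `<path>` cubic bezier, stroke `#ff00ff` → score (S458, F1748). Control points (SVG): P0=(36.062,36.643), P1=(30.726,14.901), P2=(63.696,53.816), P3=(45.462,27.406); sampled at t=k/3. Machine vertices: (36.062,49.992) → (40.179,56.181) → (49.943,49.928) → (45.462,59.229). Open path.

**Shape 4** — `<polygon>` rectangle, stroke `#ff00ff` → score (S458, F1748). Machine vertices: (33.199,81.522) → (70.869,81.522) → (70.869,40.285) → (33.199,40.285) → (33.199,81.522). Closed: final G1 returns to the first vertex.

**Shape 5** — `<path>` quadratic bezier, stroke `#ff00ff` → score (S458, F1748). Control points (SVG): P0=(25.328,66.785), P1=(20.955,89.917), P2=(52.477,44.134); sampled at t=k/3. Machine vertices: (25.328,19.850) → (26.401,12.086) → (35.451,19.636) → (52.477,42.501). Open path.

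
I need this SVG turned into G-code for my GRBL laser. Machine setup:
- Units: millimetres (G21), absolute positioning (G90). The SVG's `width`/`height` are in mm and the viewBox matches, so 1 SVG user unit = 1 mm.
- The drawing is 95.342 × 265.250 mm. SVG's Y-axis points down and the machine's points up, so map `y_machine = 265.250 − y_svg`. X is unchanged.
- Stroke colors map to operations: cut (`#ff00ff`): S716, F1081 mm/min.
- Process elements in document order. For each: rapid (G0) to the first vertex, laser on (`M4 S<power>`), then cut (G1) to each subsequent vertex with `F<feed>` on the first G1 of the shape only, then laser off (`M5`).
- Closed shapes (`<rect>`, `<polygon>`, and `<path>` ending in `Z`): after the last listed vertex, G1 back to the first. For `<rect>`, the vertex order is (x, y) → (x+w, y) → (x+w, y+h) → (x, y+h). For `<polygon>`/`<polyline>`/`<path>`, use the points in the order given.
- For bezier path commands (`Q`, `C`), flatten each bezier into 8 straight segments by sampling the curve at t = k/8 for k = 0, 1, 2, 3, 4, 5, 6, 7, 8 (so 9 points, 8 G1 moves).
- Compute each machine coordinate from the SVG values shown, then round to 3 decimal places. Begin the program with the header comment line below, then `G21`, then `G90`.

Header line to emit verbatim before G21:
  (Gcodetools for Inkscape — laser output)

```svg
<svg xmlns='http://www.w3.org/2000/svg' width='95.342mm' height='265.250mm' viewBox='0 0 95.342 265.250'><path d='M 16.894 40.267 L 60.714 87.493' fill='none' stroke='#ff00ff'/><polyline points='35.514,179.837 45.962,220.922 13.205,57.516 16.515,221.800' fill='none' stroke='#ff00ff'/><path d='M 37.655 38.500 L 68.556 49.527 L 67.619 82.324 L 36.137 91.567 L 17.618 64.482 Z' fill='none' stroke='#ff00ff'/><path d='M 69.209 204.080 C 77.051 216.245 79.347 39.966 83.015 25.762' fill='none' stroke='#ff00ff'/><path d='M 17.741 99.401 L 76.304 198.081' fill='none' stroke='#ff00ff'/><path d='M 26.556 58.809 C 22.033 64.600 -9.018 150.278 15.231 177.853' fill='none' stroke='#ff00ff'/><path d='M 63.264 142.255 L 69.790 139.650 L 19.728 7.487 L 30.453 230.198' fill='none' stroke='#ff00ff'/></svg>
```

(Gcodetools for Inkscape — laser output)
G21
G90
G0 X16.894 Y224.983
M4 S716
G1 X60.714 Y177.757 F1081
M5
G0 X35.514 Y85.413
M4 S716
G1 X45.962 Y44.328 F1081
G1 X13.205 Y207.734
G1 X16.515 Y43.450
M5
G0 X37.655 Y226.750
M4 S716
G1 X68.556 Y215.723 F1081
G1 X67.619 Y182.926
G1 X36.137 Y173.683
G1 X17.618 Y200.768
G1 X37.655 Y226.750
M5
G0 X69.209 Y61.170
M4 S716
G1 X71.903 Y64.757 F1081
G1 X74.159 Y81.903
G1 X76.056 Y108.500
G1 X77.677 Y140.441
G1 X79.102 Y173.618
G1 X80.413 Y203.923
G1 X81.690 Y227.249
G1 X83.015 Y239.488
M5
G0 X17.741 Y165.849
M4 S716
G1 X76.304 Y67.169 F1081
M5
G0 X26.556 Y206.441
M4 S716
G1 X23.776 Y200.794 F1081
G1 X19.468 Y189.275
G1 X14.591 Y173.501
G1 X10.104 Y155.088
G1 X6.965 Y135.654
G1 X6.134 Y116.816
G1 X8.570 Y100.192
G1 X15.231 Y87.397
M5
G0 X63.264 Y122.995
M4 S716
G1 X69.790 Y125.600 F1081
G1 X19.728 Y257.763
G1 X30.453 Y35.052
M5

viewBox `0 0 95.342 265.250` with mm width/height → 1 unit = 1 mm. Flip: y_m = 265.250 − y_svg.

**Shape 1** — `<path>` line segment, stroke `#ff00ff` → cut (S716, F1081). Machine vertices: (16.894,224.983) → (60.714,177.757). Open path.

**Shape 2** — `<polyline>` open polyline, stroke `#ff00ff` → cut (S716, F1081). Machine vertices: (35.514,85.413) → (45.962,44.328) → (13.205,207.734) → (16.515,43.450). Open path.

**Shape 3** — `<path>` regular polygon, stroke `#ff00ff` → cut (S716, F1081). Machine vertices: (37.655,226.750) → (68.556,215.723) → (67.619,182.926) → (36.137,173.683) → (17.618,200.768) → (37.655,226.750). Closed: final G1 returns to the first vertex.

**Shape 4** — `<path>` cubic bezier, stroke `#ff00ff` → cut (S716, F1081). Control points (SVG): P0=(69.209,204.080), P1=(77.051,216.245), P2=(79.347,39.966), P3=(83.015,25.762); sampled at t=k/8. Machine vertices: (69.209,61.170) → (71.903,64.757) → (74.159,81.903) → (76.056,108.500) → (77.677,140.441) → (79.102,173.618) → (80.413,203.923) → (81.690,227.249) → (83.015,239.488). Open path.

**Shape 5** — `<path>` line segment, stroke `#ff00ff` → cut (S716, F1081). Machine vertices: (17.741,165.849) → (76.304,67.169). Open path.

**Shape 6** — `<path>` cubic bezier, stroke `#ff00ff` → cut (S716, F1081). Control points (SVG): P0=(26.556,58.809), P1=(22.033,64.600), P2=(-9.018,150.278), P3=(15.231,177.853); sampled at t=k/8. Machine vertices: (26.556,206.441) → (23.776,200.794) → (19.468,189.275) → (14.591,173.501) → (10.104,155.088) → (6.965,135.654) → (6.134,116.816) → (8.570,100.192) → (15.231,87.397). Open path.

**Shape 7** — `<path>` open polyline, stroke `#ff00ff` → cut (S716, F1081). Machine vertices: (63.264,122.995) → (69.790,125.600) → (19.728,257.763) → (30.453,35.052). Open path.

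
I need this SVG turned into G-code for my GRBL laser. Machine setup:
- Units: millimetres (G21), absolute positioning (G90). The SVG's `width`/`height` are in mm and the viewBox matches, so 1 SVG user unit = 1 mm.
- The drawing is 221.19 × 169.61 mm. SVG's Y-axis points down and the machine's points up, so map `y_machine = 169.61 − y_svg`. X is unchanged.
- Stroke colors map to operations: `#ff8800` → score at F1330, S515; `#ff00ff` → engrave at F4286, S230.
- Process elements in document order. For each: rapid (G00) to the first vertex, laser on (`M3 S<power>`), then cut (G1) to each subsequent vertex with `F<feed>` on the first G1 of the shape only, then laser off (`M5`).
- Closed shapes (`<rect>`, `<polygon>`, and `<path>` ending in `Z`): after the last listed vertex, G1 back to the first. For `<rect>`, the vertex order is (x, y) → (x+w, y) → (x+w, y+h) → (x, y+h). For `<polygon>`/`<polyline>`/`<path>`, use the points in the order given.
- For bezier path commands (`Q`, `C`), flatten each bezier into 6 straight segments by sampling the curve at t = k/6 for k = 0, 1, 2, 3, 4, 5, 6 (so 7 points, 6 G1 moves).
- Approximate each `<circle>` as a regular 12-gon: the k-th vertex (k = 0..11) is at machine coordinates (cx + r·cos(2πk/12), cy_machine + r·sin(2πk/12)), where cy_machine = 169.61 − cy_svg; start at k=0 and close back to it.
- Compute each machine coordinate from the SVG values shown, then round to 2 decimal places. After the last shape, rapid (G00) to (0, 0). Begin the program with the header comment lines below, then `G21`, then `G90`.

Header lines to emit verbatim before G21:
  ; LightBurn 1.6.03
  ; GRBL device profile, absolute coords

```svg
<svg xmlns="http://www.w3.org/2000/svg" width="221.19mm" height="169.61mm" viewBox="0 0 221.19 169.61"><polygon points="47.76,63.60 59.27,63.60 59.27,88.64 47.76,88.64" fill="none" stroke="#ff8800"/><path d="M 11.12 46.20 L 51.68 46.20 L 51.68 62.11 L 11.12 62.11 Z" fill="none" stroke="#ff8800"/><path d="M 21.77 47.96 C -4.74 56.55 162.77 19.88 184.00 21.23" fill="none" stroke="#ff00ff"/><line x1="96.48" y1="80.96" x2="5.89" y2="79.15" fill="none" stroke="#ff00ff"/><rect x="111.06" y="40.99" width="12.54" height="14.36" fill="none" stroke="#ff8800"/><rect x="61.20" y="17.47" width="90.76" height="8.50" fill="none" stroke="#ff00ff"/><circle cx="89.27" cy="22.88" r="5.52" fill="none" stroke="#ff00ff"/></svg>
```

1 u = 1 mm; y_m = 169.61 − y.

[1] `<polygon>` rectangle, #ff8800→score S515 F1330: (47.76,106.01) → (59.27,106.01) → (59.27,80.97) → (47.76,80.97) → (47.76,106.01) (closed)

[2] `<path>` rectangle, #ff8800→score S515 F1330: (11.12,123.41) → (51.68,123.41) → (51.68,107.50) → (11.12,107.50) → (11.12,123.41) (closed)

[3] `<path>` cubic bezier, #ff00ff→engrave S230 F4286: (21.77,121.65) → (23.11,120.74) → (47.33,125.06) → (84.98,132.30) → (126.61,140.14) → (162.77,146.27) → (184.00,148.38)

[4] `<line>` line segment, #ff00ff→engrave S230 F4286: (96.48,88.65) → (5.89,90.46)

[5] `<rect>` rectangle, #ff8800→score S515 F1330: (111.06,128.62) → (123.60,128.62) → (123.60,114.26) → (111.06,114.26) → (111.06,128.62) (closed)

[6] `<rect>` rectangle, #ff00ff→engrave S230 F4286: (61.20,152.14) → (151.96,152.14) → (151.96,143.64) → (61.20,143.64) → (61.20,152.14) (closed)

[7] `<circle>` circle, #ff00ff→engrave S230 F4286: (94.79,146.73) → (94.05,149.49) → (92.03,151.51) → (89.27,152.25) → (86.51,151.51) → (84.49,149.49) → (83.75,146.73) → (84.49,143.97) → (86.51,141.95) → (89.27,141.21) → (92.03,141.95) → (94.05,143.97) → (94.79,146.73) (closed)

; LightBurn 1.6.03
; GRBL device profile, absolute coords
G21
G90
G00 X47.76 Y106.01
M3 S515
G1 X59.27 Y106.01 F1330
G1 X59.27 Y80.97
G1 X47.76 Y80.97
G1 X47.76 Y106.01
M5
G00 X11.12 Y123.41
M3 S515
G1 X51.68 Y123.41 F1330
G1 X51.68 Y107.50
G1 X11.12 Y107.50
G1 X11.12 Y123.41
M5
G00 X21.77 Y121.65
M3 S230
G1 X23.11 Y120.74 F4286
G1 X47.33 Y125.06
G1 X84.98 Y132.30
G1 X126.61 Y140.14
G1 X162.77 Y146.27
G1 X184.00 Y148.38
M5
G00 X96.48 Y88.65
M3 S230
G1 X5.89 Y90.46 F4286
M5
G00 X111.06 Y128.62
M3 S515
G1 X123.60 Y128.62 F1330
G1 X123.60 Y114.26
G1 X111.06 Y114.26
G1 X111.06 Y128.62
M5
G00 X61.20 Y152.14
M3 S230
G1 X151.96 Y152.14 F4286
G1 X151.96 Y143.64
G1 X61.20 Y143.64
G1 X61.20 Y152.14
M5
G00 X94.79 Y146.73
M3 S230
G1 X94.05 Y149.49 F4286
G1 X92.03 Y151.51
G1 X89.27 Y152.25
G1 X86.51 Y151.51
G1 X84.49 Y149.49
G1 X83.75 Y146.73
G1 X84.49 Y143.97
G1 X86.51 Y141.95
G1 X89.27 Y141.21
G1 X92.03 Y141.95
G1 X94.05 Y143.97
G1 X94.79 Y146.73
M5
G00 X0.00 Y0.00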